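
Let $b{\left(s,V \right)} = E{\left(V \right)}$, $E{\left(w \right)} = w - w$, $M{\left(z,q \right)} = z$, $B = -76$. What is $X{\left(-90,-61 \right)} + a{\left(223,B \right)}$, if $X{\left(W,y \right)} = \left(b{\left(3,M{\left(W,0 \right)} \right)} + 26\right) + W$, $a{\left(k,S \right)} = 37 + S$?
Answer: $-103$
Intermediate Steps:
$E{\left(w \right)} = 0$
$b{\left(s,V \right)} = 0$
$X{\left(W,y \right)} = 26 + W$ ($X{\left(W,y \right)} = \left(0 + 26\right) + W = 26 + W$)
$X{\left(-90,-61 \right)} + a{\left(223,B \right)} = \left(26 - 90\right) + \left(37 - 76\right) = -64 - 39 = -103$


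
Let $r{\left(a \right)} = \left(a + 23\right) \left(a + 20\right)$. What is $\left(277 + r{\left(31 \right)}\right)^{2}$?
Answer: $9186961$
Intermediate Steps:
$r{\left(a \right)} = \left(20 + a\right) \left(23 + a\right)$ ($r{\left(a \right)} = \left(23 + a\right) \left(20 + a\right) = \left(20 + a\right) \left(23 + a\right)$)
$\left(277 + r{\left(31 \right)}\right)^{2} = \left(277 + \left(460 + 31^{2} + 43 \cdot 31\right)\right)^{2} = \left(277 + \left(460 + 961 + 1333\right)\right)^{2} = \left(277 + 2754\right)^{2} = 3031^{2} = 9186961$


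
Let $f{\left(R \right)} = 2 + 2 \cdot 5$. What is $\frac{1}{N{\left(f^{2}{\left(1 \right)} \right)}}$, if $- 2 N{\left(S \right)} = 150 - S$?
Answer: $- \frac{1}{3} \approx -0.33333$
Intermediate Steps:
$f{\left(R \right)} = 12$ ($f{\left(R \right)} = 2 + 10 = 12$)
$N{\left(S \right)} = -75 + \frac{S}{2}$ ($N{\left(S \right)} = - \frac{150 - S}{2} = -75 + \frac{S}{2}$)
$\frac{1}{N{\left(f^{2}{\left(1 \right)} \right)}} = \frac{1}{-75 + \frac{12^{2}}{2}} = \frac{1}{-75 + \frac{1}{2} \cdot 144} = \frac{1}{-75 + 72} = \frac{1}{-3} = - \frac{1}{3}$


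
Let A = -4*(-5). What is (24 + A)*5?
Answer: 220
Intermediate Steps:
A = 20
(24 + A)*5 = (24 + 20)*5 = 44*5 = 220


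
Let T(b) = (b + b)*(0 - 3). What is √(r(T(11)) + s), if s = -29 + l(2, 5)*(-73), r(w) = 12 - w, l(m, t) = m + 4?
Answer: I*√389 ≈ 19.723*I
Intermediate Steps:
l(m, t) = 4 + m
T(b) = -6*b (T(b) = (2*b)*(-3) = -6*b)
s = -467 (s = -29 + (4 + 2)*(-73) = -29 + 6*(-73) = -29 - 438 = -467)
√(r(T(11)) + s) = √((12 - (-6)*11) - 467) = √((12 - 1*(-66)) - 467) = √((12 + 66) - 467) = √(78 - 467) = √(-389) = I*√389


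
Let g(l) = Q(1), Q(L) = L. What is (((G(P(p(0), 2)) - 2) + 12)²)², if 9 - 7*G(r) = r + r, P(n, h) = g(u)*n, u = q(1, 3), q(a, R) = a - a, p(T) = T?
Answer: 38950081/2401 ≈ 16222.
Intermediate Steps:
q(a, R) = 0
u = 0
g(l) = 1
P(n, h) = n (P(n, h) = 1*n = n)
G(r) = 9/7 - 2*r/7 (G(r) = 9/7 - (r + r)/7 = 9/7 - 2*r/7)
(((G(P(p(0), 2)) - 2) + 12)²)² = ((((9/7 - 2/7*0) - 2) + 12)²)² = ((((9/7 + 0) - 2) + 12)²)² = (((9/7 - 2) + 12)²)² = ((-5/7 + 12)²)² = ((79/7)²)² = (6241/49)² = 38950081/2401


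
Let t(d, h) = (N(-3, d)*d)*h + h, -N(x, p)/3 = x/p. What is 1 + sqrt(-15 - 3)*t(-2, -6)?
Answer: 1 - 180*I*sqrt(2) ≈ 1.0 - 254.56*I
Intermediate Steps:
N(x, p) = -3*x/p
t(d, h) = 10*h (t(d, h) = ((-3*(-3)/d)*d)*h + h = ((9/d)*d)*h + h = 9*h + h = 10*h)
1 + sqrt(-15 - 3)*t(-2, -6) = 1 + sqrt(-15 - 3)*(10*(-6)) = 1 + sqrt(-18)*(-60) = 1 + (3*I*sqrt(2))*(-60) = 1 - 180*I*sqrt(2)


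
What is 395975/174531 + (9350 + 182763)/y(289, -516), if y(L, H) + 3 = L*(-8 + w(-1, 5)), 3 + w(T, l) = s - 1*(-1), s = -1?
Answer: -32269681553/555357642 ≈ -58.106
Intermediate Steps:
w(T, l) = -3 (w(T, l) = -3 + (-1 - 1*(-1)) = -3 + (-1 + 1) = -3 + 0 = -3)
y(L, H) = -3 - 11*L (y(L, H) = -3 + L*(-8 - 3) = -3 + L*(-11) = -3 - 11*L)
395975/174531 + (9350 + 182763)/y(289, -516) = 395975/174531 + (9350 + 182763)/(-3 - 11*289) = 395975*(1/174531) + 192113/(-3 - 3179) = 395975/174531 + 192113/(-3182) = 395975/174531 + 192113*(-1/3182) = 395975/174531 - 192113/3182 = -32269681553/555357642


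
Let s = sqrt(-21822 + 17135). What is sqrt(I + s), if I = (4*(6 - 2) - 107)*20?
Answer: sqrt(-1820 + I*sqrt(4687)) ≈ 0.8022 + 42.669*I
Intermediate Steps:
s = I*sqrt(4687) (s = sqrt(-4687) = I*sqrt(4687) ≈ 68.462*I)
I = -1820 (I = (4*4 - 107)*20 = (16 - 107)*20 = -91*20 = -1820)
sqrt(I + s) = sqrt(-1820 + I*sqrt(4687))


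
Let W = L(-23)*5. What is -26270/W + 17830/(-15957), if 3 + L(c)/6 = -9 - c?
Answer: -14169143/175527 ≈ -80.723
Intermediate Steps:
L(c) = -72 - 6*c (L(c) = -18 + 6*(-9 - c) = -18 + (-54 - 6*c) = -72 - 6*c)
W = 330 (W = (-72 - 6*(-23))*5 = (-72 + 138)*5 = 66*5 = 330)
-26270/W + 17830/(-15957) = -26270/330 + 17830/(-15957) = -26270*1/330 + 17830*(-1/15957) = -2627/33 - 17830/15957 = -14169143/175527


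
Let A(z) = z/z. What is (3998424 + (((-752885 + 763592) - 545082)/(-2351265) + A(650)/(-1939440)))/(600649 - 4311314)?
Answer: -1215557588417115809/1128076147613427600 ≈ -1.0775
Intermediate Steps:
A(z) = 1
(3998424 + (((-752885 + 763592) - 545082)/(-2351265) + A(650)/(-1939440)))/(600649 - 4311314) = (3998424 + (((-752885 + 763592) - 545082)/(-2351265) + 1/(-1939440)))/(600649 - 4311314) = (3998424 + ((10707 - 545082)*(-1/2351265) + 1*(-1/1939440)))/(-3710665) = (3998424 + (-534375*(-1/2351265) - 1/1939440))*(-1/3710665) = (3998424 + (35625/156751 - 1/1939440))*(-1/3710665) = (3998424 + 69092393249/304009159440)*(-1/3710665) = (1215557588417115809/304009159440)*(-1/3710665) = -1215557588417115809/1128076147613427600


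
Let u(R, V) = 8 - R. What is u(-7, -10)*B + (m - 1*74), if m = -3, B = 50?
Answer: 673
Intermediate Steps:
u(-7, -10)*B + (m - 1*74) = (8 - 1*(-7))*50 + (-3 - 1*74) = (8 + 7)*50 + (-3 - 74) = 15*50 - 77 = 750 - 77 = 673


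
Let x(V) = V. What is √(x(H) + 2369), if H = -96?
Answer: √2273 ≈ 47.676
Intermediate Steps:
√(x(H) + 2369) = √(-96 + 2369) = √2273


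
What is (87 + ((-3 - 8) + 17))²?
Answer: 8649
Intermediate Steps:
(87 + ((-3 - 8) + 17))² = (87 + (-11 + 17))² = (87 + 6)² = 93² = 8649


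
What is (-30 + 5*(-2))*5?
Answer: -200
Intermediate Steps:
(-30 + 5*(-2))*5 = (-30 - 10)*5 = -40*5 = -200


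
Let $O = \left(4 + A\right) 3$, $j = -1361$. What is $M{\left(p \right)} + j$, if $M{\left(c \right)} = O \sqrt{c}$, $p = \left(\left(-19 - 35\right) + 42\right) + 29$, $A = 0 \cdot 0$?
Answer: $-1361 + 12 \sqrt{17} \approx -1311.5$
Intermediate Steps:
$A = 0$
$p = 17$ ($p = \left(-54 + 42\right) + 29 = -12 + 29 = 17$)
$O = 12$ ($O = \left(4 + 0\right) 3 = 4 \cdot 3 = 12$)
$M{\left(c \right)} = 12 \sqrt{c}$
$M{\left(p \right)} + j = 12 \sqrt{17} - 1361 = -1361 + 12 \sqrt{17}$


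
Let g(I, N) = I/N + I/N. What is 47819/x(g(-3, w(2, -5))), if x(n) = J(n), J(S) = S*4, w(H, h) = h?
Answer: 239095/24 ≈ 9962.3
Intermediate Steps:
J(S) = 4*S
g(I, N) = 2*I/N
x(n) = 4*n
47819/x(g(-3, w(2, -5))) = 47819/((4*(2*(-3)/(-5)))) = 47819/((4*(2*(-3)*(-1/5)))) = 47819/((4*(6/5))) = 47819/(24/5) = 47819*(5/24) = 239095/24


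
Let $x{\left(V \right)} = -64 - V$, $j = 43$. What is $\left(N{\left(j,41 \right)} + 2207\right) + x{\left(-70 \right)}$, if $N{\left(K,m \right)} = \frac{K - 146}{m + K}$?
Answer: $\frac{185789}{84} \approx 2211.8$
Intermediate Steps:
$N{\left(K,m \right)} = \frac{-146 + K}{K + m}$
$\left(N{\left(j,41 \right)} + 2207\right) + x{\left(-70 \right)} = \left(\frac{-146 + 43}{43 + 41} + 2207\right) - -6 = \left(\frac{1}{84} \left(-103\right) + 2207\right) + \left(-64 + 70\right) = \left(\frac{1}{84} \left(-103\right) + 2207\right) + 6 = \left(- \frac{103}{84} + 2207\right) + 6 = \frac{185285}{84} + 6 = \frac{185789}{84}$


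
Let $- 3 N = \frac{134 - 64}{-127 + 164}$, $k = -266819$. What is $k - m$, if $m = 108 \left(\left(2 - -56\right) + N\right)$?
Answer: $- \frac{10101551}{37} \approx -2.7302 \cdot 10^{5}$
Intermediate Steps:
$N = - \frac{70}{111}$ ($N = - \frac{\left(134 - 64\right) \frac{1}{-127 + 164}}{3} = - \frac{70 \cdot \frac{1}{37}}{3} = \left(- \frac{1}{3}\right) \frac{70}{37} = - \frac{70}{111} \approx -0.63063$)
$m = \frac{229248}{37}$ ($m = 108 \left(\left(2 - -56\right) - \frac{70}{111}\right) = 108 \left(\left(2 + 56\right) - \frac{70}{111}\right) = 108 \left(58 - \frac{70}{111}\right) = 108 \cdot \frac{6368}{111} = \frac{229248}{37} \approx 6195.9$)
$k - m = -266819 - \frac{229248}{37} = - \frac{10101551}{37}$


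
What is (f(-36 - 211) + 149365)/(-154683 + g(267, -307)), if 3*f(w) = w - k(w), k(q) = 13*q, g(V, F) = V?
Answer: -150353/154416 ≈ -0.97369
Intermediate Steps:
f(w) = -4*w (f(w) = (w - 13*w)/3 = (-12*w)/3 = -4*w)
(f(-36 - 211) + 149365)/(-154683 + g(267, -307)) = (-4*(-36 - 211) + 149365)/(-154683 + 267) = (-4*(-247) + 149365)/(-154416) = (988 + 149365)*(-1/154416) = 150353*(-1/154416) = -150353/154416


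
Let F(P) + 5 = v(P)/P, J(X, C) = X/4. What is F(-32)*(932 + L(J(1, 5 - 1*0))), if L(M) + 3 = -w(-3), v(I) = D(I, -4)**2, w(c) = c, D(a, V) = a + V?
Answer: -42406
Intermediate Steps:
D(a, V) = V + a
J(X, C) = X/4 (J(X, C) = X*(1/4) = X/4)
v(I) = (-4 + I)**2
F(P) = -5 + (-4 + P)**2/P
L(M) = 0 (L(M) = -3 - 1*(-3) = -3 + 3 = 0)
F(-32)*(932 + L(J(1, 5 - 1*0))) = (-5 + (-4 - 32)**2/(-32))*(932 + 0) = (-5 - 1/32*(-36)**2)*932 = (-5 - 1/32*1296)*932 = (-5 - 81/2)*932 = -91/2*932 = -42406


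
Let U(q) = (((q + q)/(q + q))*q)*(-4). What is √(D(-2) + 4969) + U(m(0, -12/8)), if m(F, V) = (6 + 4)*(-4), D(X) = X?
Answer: 160 + √4967 ≈ 230.48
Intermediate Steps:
m(F, V) = -40 (m(F, V) = 10*(-4) = -40)
U(q) = -4*q (U(q) = (((2*q)/((2*q)))*q)*(-4) = (((2*q)*(1/(2*q)))*q)*(-4) = (1*q)*(-4) = q*(-4) = -4*q)
√(D(-2) + 4969) + U(m(0, -12/8)) = √(-2 + 4969) - 4*(-40) = √4967 + 160 = 160 + √4967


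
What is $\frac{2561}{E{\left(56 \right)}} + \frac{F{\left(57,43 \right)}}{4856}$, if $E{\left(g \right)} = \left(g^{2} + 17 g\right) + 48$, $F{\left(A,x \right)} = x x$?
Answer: $\frac{627615}{627638} \approx 0.99996$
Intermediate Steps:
$F{\left(A,x \right)} = x^{2}$
$E{\left(g \right)} = 48 + g^{2} + 17 g$
$\frac{2561}{E{\left(56 \right)}} + \frac{F{\left(57,43 \right)}}{4856} = \frac{2561}{48 + 56^{2} + 17 \cdot 56} + \frac{43^{2}}{4856} = \frac{2561}{48 + 3136 + 952} + 1849 \cdot \frac{1}{4856} = \frac{2561}{4136} + \frac{1849}{4856} = \frac{627615}{627638}$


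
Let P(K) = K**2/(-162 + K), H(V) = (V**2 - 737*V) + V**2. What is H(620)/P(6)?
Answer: -4054180/3 ≈ -1.3514e+6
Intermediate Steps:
H(V) = -737*V + 2*V**2
P(K) = K**2/(-162 + K)
H(620)/P(6) = (620*(-737 + 2*620))/((6**2/(-162 + 6))) = (620*(-737 + 1240))/((36/(-156))) = (620*503)/((36*(-1/156))) = 311860/(-3/13) = 311860*(-13/3) = -4054180/3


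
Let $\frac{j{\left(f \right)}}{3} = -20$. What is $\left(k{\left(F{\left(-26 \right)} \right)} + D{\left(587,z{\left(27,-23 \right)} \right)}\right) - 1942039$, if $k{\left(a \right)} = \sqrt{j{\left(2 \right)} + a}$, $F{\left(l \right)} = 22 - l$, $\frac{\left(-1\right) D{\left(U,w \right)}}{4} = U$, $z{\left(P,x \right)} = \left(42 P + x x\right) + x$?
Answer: $-1944387 + 2 i \sqrt{3} \approx -1.9444 \cdot 10^{6} + 3.4641 i$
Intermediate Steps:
$j{\left(f \right)} = -60$ ($j{\left(f \right)} = 3 \left(-20\right) = -60$)
$z{\left(P,x \right)} = x + x^{2} + 42 P$ ($z{\left(P,x \right)} = \left(42 P + x^{2}\right) + x = \left(x^{2} + 42 P\right) + x = x + x^{2} + 42 P$)
$D{\left(U,w \right)} = - 4 U$
$k{\left(a \right)} = \sqrt{-60 + a}$
$\left(k{\left(F{\left(-26 \right)} \right)} + D{\left(587,z{\left(27,-23 \right)} \right)}\right) - 1942039 = \left(\sqrt{-60 + \left(22 - -26\right)} - 2348\right) - 1942039 = \left(\sqrt{-60 + \left(22 + 26\right)} - 2348\right) - 1942039 = \left(\sqrt{-60 + 48} - 2348\right) - 1942039 = \left(\sqrt{-12} - 2348\right) - 1942039 = \left(2 i \sqrt{3} - 2348\right) - 1942039 = \left(-2348 + 2 i \sqrt{3}\right) - 1942039 = -1944387 + 2 i \sqrt{3}$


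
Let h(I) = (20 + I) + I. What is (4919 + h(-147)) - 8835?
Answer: -4190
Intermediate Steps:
h(I) = 20 + 2*I
(4919 + h(-147)) - 8835 = (4919 + (20 + 2*(-147))) - 8835 = (4919 + (20 - 294)) - 8835 = (4919 - 274) - 8835 = 4645 - 8835 = -4190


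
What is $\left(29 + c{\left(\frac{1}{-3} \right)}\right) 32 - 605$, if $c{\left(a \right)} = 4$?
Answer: $451$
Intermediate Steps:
$\left(29 + c{\left(\frac{1}{-3} \right)}\right) 32 - 605 = \left(29 + 4\right) 32 - 605 = 33 \cdot 32 - 605 = 1056 - 605 = 451$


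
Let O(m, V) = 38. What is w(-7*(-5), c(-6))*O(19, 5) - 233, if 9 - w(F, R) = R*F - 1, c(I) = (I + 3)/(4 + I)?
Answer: -1848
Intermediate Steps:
c(I) = (3 + I)/(4 + I)
w(F, R) = 10 - F*R (w(F, R) = 9 - (R*F - 1) = 9 - (F*R - 1) = 9 - (-1 + F*R) = 9 + (1 - F*R) = 10 - F*R)
w(-7*(-5), c(-6))*O(19, 5) - 233 = (10 - (-7*(-5))*(3 - 6)/(4 - 6))*38 - 233 = (10 - 1*35*-3/(-2))*38 - 233 = (10 - 1*35*(-½*(-3)))*38 - 233 = (10 - 1*35*3/2)*38 - 233 = (10 - 105/2)*38 - 233 = -85/2*38 - 233 = -1615 - 233 = -1848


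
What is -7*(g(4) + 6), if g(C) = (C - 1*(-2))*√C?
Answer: -126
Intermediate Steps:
g(C) = √C*(2 + C) (g(C) = (C + 2)*√C = (2 + C)*√C = √C*(2 + C))
-7*(g(4) + 6) = -7*(√4*(2 + 4) + 6) = -7*(2*6 + 6) = -7*(12 + 6) = -7*18 = -126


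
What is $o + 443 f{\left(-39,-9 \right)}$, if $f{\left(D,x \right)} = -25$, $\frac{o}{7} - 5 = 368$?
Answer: $-8464$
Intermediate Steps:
$o = 2611$ ($o = 35 + 7 \cdot 368 = 35 + 2576 = 2611$)
$o + 443 f{\left(-39,-9 \right)} = 2611 + 443 \left(-25\right) = 2611 - 11075 = -8464$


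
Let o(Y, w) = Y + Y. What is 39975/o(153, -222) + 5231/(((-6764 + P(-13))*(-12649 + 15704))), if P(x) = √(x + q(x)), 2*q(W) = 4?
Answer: 620817053526419/4752229806090 - 5231*I*√11/139771464885 ≈ 130.64 - 1.2413e-7*I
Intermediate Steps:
q(W) = 2 (q(W) = (½)*4 = 2)
o(Y, w) = 2*Y
P(x) = √(2 + x) (P(x) = √(x + 2) = √(2 + x))
39975/o(153, -222) + 5231/(((-6764 + P(-13))*(-12649 + 15704))) = 39975/((2*153)) + 5231/(((-6764 + √(2 - 13))*(-12649 + 15704))) = 39975/306 + 5231/(((-6764 + √(-11))*3055)) = 39975*(1/306) + 5231/(((-6764 + I*√11)*3055)) = 13325/102 + 5231/(-20664020 + 3055*I*√11)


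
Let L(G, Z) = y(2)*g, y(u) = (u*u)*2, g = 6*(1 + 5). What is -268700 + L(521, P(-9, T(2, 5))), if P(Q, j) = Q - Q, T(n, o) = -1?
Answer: -268412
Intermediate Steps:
g = 36 (g = 6*6 = 36)
P(Q, j) = 0
y(u) = 2*u**2 (y(u) = u**2*2 = 2*u**2)
L(G, Z) = 288 (L(G, Z) = (2*2**2)*36 = (2*4)*36 = 8*36 = 288)
-268700 + L(521, P(-9, T(2, 5))) = -268700 + 288 = -268412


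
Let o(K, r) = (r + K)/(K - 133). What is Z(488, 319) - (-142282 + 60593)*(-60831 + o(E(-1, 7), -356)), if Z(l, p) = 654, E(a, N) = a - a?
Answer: -660877565081/133 ≈ -4.9690e+9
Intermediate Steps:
E(a, N) = 0
o(K, r) = (K + r)/(-133 + K)
Z(488, 319) - (-142282 + 60593)*(-60831 + o(E(-1, 7), -356)) = 654 - (-142282 + 60593)*(-60831 + (0 - 356)/(-133 + 0)) = 654 - (-81689)*(-60831 - 356/(-133)) = 654 - (-81689)*(-60831 - 1/133*(-356)) = 654 - (-81689)*(-60831 + 356/133) = 654 - (-81689)*(-8090167)/133 = 654 - 1*660877652063/133 = 654 - 660877652063/133 = -660877565081/133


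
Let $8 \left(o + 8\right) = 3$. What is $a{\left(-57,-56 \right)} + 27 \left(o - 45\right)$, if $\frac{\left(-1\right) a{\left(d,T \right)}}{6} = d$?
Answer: $- \frac{8631}{8} \approx -1078.9$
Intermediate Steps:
$o = - \frac{61}{8}$ ($o = -8 + \frac{1}{8} \cdot 3 = -8 + \frac{3}{8} = - \frac{61}{8} \approx -7.625$)
$a{\left(d,T \right)} = - 6 d$
$a{\left(-57,-56 \right)} + 27 \left(o - 45\right) = \left(-6\right) \left(-57\right) + 27 \left(- \frac{61}{8} - 45\right) = 342 + 27 \left(- \frac{61}{8} - 45\right) = 342 + 27 \left(- \frac{421}{8}\right) = 342 - \frac{11367}{8} = - \frac{8631}{8}$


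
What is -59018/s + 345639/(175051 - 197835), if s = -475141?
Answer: -162882593987/10825612544 ≈ -15.046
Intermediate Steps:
-59018/s + 345639/(175051 - 197835) = -59018/(-475141) + 345639/(175051 - 197835) = -59018*(-1/475141) + 345639/(-22784) = 59018/475141 + 345639*(-1/22784) = 59018/475141 - 345639/22784 = -162882593987/10825612544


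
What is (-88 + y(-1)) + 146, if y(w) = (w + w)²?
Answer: 62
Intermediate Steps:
y(w) = 4*w² (y(w) = (2*w)² = 4*w²)
(-88 + y(-1)) + 146 = (-88 + 4*(-1)²) + 146 = (-88 + 4*1) + 146 = (-88 + 4) + 146 = -84 + 146 = 62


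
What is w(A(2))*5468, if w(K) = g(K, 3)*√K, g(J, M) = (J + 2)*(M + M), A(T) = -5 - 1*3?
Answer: -393696*I*√2 ≈ -5.5677e+5*I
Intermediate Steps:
A(T) = -8 (A(T) = -5 - 3 = -8)
g(J, M) = 2*M*(2 + J) (g(J, M) = (2 + J)*(2*M) = 2*M*(2 + J))
w(K) = √K*(12 + 6*K) (w(K) = (2*3*(2 + K))*√K = (12 + 6*K)*√K = √K*(12 + 6*K))
w(A(2))*5468 = (6*√(-8)*(2 - 8))*5468 = (6*(2*I*√2)*(-6))*5468 = -72*I*√2*5468 = -393696*I*√2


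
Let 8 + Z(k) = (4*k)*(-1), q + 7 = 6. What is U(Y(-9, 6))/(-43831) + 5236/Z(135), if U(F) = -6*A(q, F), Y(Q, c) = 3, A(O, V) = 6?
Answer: -57369847/6004847 ≈ -9.5539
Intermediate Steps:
q = -1 (q = -7 + 6 = -1)
U(F) = -36 (U(F) = -6*6 = -36)
Z(k) = -8 - 4*k (Z(k) = -8 + (4*k)*(-1) = -8 - 4*k)
U(Y(-9, 6))/(-43831) + 5236/Z(135) = -36/(-43831) + 5236/(-8 - 4*135) = -36*(-1/43831) + 5236/(-8 - 540) = 36/43831 + 5236/(-548) = 36/43831 + 5236*(-1/548) = 36/43831 - 1309/137 = -57369847/6004847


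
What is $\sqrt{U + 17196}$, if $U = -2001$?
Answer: $\sqrt{15195} \approx 123.27$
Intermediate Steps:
$\sqrt{U + 17196} = \sqrt{-2001 + 17196} = \sqrt{15195}$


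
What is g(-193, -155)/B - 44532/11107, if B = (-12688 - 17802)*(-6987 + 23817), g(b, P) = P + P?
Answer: -2285144540123/569952039690 ≈ -4.0094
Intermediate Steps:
g(b, P) = 2*P
B = -513146700 (B = -30490*16830 = -513146700)
g(-193, -155)/B - 44532/11107 = (2*(-155))/(-513146700) - 44532/11107 = -310*(-1/513146700) - 44532*1/11107 = 31/51314670 - 44532/11107 = -2285144540123/569952039690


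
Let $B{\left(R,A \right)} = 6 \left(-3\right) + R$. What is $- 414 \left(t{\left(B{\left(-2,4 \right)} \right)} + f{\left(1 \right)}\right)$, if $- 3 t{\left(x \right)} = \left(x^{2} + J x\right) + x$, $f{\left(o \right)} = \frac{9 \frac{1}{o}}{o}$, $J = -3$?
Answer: $56994$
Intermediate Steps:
$B{\left(R,A \right)} = -18 + R$
$f{\left(o \right)} = \frac{9}{o^{2}}$
$t{\left(x \right)} = - \frac{x^{2}}{3} + \frac{2 x}{3}$ ($t{\left(x \right)} = - \frac{\left(x^{2} - 3 x\right) + x}{3} = - \frac{x^{2} - 2 x}{3} = - \frac{x^{2}}{3} + \frac{2 x}{3}$)
$- 414 \left(t{\left(B{\left(-2,4 \right)} \right)} + f{\left(1 \right)}\right) = - 414 \left(\frac{\left(-18 - 2\right) \left(2 - \left(-18 - 2\right)\right)}{3} + 9 \cdot 1^{-2}\right) = - 414 \left(\frac{1}{3} \left(-20\right) \left(2 - -20\right) + 9 \cdot 1\right) = - 414 \left(\frac{1}{3} \left(-20\right) \left(2 + 20\right) + 9\right) = - 414 \left(\frac{1}{3} \left(-20\right) 22 + 9\right) = - 414 \left(- \frac{440}{3} + 9\right) = \left(-414\right) \left(- \frac{413}{3}\right) = 56994$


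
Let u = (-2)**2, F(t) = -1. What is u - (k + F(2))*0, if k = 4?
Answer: 4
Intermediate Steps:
u = 4
u - (k + F(2))*0 = 4 - (4 - 1)*0 = 4 - 3*0 = 4 - 1*0 = 4 + 0 = 4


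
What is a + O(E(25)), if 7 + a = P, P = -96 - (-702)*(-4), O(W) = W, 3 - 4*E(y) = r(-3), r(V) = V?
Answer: -5819/2 ≈ -2909.5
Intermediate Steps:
E(y) = 3/2 (E(y) = 3/4 - 1/4*(-3) = 3/4 + 3/4 = 3/2)
P = -2904 (P = -96 - 78*36 = -96 - 2808 = -2904)
a = -2911 (a = -7 - 2904 = -2911)
a + O(E(25)) = -2911 + 3/2 = -5819/2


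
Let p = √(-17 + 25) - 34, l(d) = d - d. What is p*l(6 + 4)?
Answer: 0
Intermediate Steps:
l(d) = 0
p = -34 + 2*√2 (p = √8 - 34 = 2*√2 - 34 = -34 + 2*√2 ≈ -31.172)
p*l(6 + 4) = (-34 + 2*√2)*0 = 0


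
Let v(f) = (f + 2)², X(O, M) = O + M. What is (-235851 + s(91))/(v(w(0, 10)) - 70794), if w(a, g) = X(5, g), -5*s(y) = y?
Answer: 1179346/352525 ≈ 3.3454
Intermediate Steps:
s(y) = -y/5
X(O, M) = M + O
w(a, g) = 5 + g (w(a, g) = g + 5 = 5 + g)
v(f) = (2 + f)²
(-235851 + s(91))/(v(w(0, 10)) - 70794) = (-235851 - ⅕*91)/((2 + (5 + 10))² - 70794) = (-235851 - 91/5)/((2 + 15)² - 70794) = -1179346/(5*(17² - 70794)) = -1179346/(5*(289 - 70794)) = -1179346/5/(-70505) = -1179346/5*(-1/70505) = 1179346/352525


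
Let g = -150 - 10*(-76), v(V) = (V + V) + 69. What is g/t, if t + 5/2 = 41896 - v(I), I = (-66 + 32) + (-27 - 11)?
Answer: 1220/83937 ≈ 0.014535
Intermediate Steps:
I = -72 (I = -34 - 38 = -72)
v(V) = 69 + 2*V (v(V) = 2*V + 69 = 69 + 2*V)
g = 610 (g = -150 + 760 = 610)
t = 83937/2 (t = -5/2 + (41896 - (69 + 2*(-72))) = -5/2 + (41896 - (69 - 144)) = -5/2 + (41896 - 1*(-75)) = -5/2 + (41896 + 75) = -5/2 + 41971 = 83937/2 ≈ 41969.)
g/t = 610/(83937/2) = 610*(2/83937) = 1220/83937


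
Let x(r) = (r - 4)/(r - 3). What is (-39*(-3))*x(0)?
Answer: 156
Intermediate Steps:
x(r) = (-4 + r)/(-3 + r)
(-39*(-3))*x(0) = (-39*(-3))*((-4 + 0)/(-3 + 0)) = 117*(-4/(-3)) = 117*(-⅓*(-4)) = 117*(4/3) = 156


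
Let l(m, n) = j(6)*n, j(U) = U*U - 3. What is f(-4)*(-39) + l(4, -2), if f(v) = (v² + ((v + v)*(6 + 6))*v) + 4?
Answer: -15822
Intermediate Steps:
j(U) = -3 + U² (j(U) = U² - 3 = -3 + U²)
l(m, n) = 33*n (l(m, n) = (-3 + 6²)*n = (-3 + 36)*n = 33*n)
f(v) = 4 + 25*v² (f(v) = (v² + ((2*v)*12)*v) + 4 = (v² + (24*v)*v) + 4 = (v² + 24*v²) + 4 = 25*v² + 4 = 4 + 25*v²)
f(-4)*(-39) + l(4, -2) = (4 + 25*(-4)²)*(-39) + 33*(-2) = (4 + 25*16)*(-39) - 66 = (4 + 400)*(-39) - 66 = 404*(-39) - 66 = -15756 - 66 = -15822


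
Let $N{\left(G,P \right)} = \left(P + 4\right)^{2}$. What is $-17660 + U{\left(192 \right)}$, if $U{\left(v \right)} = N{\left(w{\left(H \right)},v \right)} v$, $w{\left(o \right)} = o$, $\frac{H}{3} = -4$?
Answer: $7358212$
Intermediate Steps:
$H = -12$ ($H = 3 \left(-4\right) = -12$)
$N{\left(G,P \right)} = \left(4 + P\right)^{2}$
$U{\left(v \right)} = v \left(4 + v\right)^{2}$ ($U{\left(v \right)} = \left(4 + v\right)^{2} v = v \left(4 + v\right)^{2}$)
$-17660 + U{\left(192 \right)} = -17660 + 192 \left(4 + 192\right)^{2} = -17660 + 192 \cdot 196^{2} = -17660 + 192 \cdot 38416 = -17660 + 7375872 = 7358212$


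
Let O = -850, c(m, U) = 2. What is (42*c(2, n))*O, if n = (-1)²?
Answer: -71400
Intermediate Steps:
n = 1
(42*c(2, n))*O = (42*2)*(-850) = 84*(-850) = -71400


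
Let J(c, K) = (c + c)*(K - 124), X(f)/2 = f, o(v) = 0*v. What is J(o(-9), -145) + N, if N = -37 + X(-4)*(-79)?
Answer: 595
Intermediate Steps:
o(v) = 0
X(f) = 2*f
J(c, K) = 2*c*(-124 + K) (J(c, K) = (2*c)*(-124 + K) = 2*c*(-124 + K))
N = 595 (N = -37 + (2*(-4))*(-79) = -37 - 8*(-79) = -37 + 632 = 595)
J(o(-9), -145) + N = 2*0*(-124 - 145) + 595 = 2*0*(-269) + 595 = 0 + 595 = 595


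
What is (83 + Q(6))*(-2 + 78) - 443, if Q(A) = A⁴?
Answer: 104361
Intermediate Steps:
(83 + Q(6))*(-2 + 78) - 443 = (83 + 6⁴)*(-2 + 78) - 443 = (83 + 1296)*76 - 443 = 1379*76 - 443 = 104804 - 443 = 104361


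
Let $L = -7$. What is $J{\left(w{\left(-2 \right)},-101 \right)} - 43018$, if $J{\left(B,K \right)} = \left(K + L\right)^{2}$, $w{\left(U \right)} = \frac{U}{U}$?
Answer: $-31354$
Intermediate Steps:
$w{\left(U \right)} = 1$
$J{\left(B,K \right)} = \left(-7 + K\right)^{2}$ ($J{\left(B,K \right)} = \left(K - 7\right)^{2} = \left(-7 + K\right)^{2}$)
$J{\left(w{\left(-2 \right)},-101 \right)} - 43018 = \left(-7 - 101\right)^{2} - 43018 = \left(-108\right)^{2} - 43018 = 11664 - 43018 = -31354$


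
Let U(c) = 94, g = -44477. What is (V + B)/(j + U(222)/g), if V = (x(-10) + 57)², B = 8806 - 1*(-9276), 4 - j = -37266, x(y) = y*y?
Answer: 1900546687/1657657696 ≈ 1.1465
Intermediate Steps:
x(y) = y²
j = 37270 (j = 4 - 1*(-37266) = 4 + 37266 = 37270)
B = 18082 (B = 8806 + 9276 = 18082)
V = 24649 (V = ((-10)² + 57)² = (100 + 57)² = 157² = 24649)
(V + B)/(j + U(222)/g) = (24649 + 18082)/(37270 + 94/(-44477)) = 42731/(37270 + 94*(-1/44477)) = 42731/(37270 - 94/44477) = 42731/(1657657696/44477) = 42731*(44477/1657657696) = 1900546687/1657657696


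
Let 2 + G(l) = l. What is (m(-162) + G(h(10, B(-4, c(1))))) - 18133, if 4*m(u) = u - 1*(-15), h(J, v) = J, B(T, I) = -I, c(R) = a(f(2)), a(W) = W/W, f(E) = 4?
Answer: -72647/4 ≈ -18162.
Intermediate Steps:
a(W) = 1
c(R) = 1
m(u) = 15/4 + u/4 (m(u) = (u - 1*(-15))/4 = (u + 15)/4 = (15 + u)/4 = 15/4 + u/4)
G(l) = -2 + l
(m(-162) + G(h(10, B(-4, c(1))))) - 18133 = ((15/4 + (¼)*(-162)) + (-2 + 10)) - 18133 = ((15/4 - 81/2) + 8) - 18133 = (-147/4 + 8) - 18133 = -115/4 - 18133 = -72647/4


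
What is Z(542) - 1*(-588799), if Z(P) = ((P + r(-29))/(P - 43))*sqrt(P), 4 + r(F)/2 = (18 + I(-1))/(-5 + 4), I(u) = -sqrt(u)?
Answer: 588799 + 2*sqrt(542)*(249 + I)/499 ≈ 5.8882e+5 + 0.09331*I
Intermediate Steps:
r(F) = -44 + 2*I (r(F) = -8 + 2*((18 - sqrt(-1))/(-5 + 4)) = -8 + 2*((18 - I)/(-1)) = -8 + 2*((18 - I)*(-1)) = -8 + 2*(-18 + I) = -8 + (-36 + 2*I) = -44 + 2*I)
Z(P) = sqrt(P)*(-44 + P + 2*I)/(-43 + P) (Z(P) = ((P + (-44 + 2*I))/(P - 43))*sqrt(P) = ((-44 + P + 2*I)/(-43 + P))*sqrt(P) = sqrt(P)*(-44 + P + 2*I)/(-43 + P))
Z(542) - 1*(-588799) = sqrt(542)*(-44 + 542 + 2*I)/(-43 + 542) - 1*(-588799) = sqrt(542)*(498 + 2*I)/499 + 588799 = 588799 + sqrt(542)*(498 + 2*I)/499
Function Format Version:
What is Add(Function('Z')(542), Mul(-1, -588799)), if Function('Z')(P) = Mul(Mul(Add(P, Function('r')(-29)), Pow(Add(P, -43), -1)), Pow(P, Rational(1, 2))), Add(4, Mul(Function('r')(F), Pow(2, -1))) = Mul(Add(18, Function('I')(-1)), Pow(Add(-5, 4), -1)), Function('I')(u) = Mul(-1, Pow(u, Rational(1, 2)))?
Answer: Add(588799, Mul(Rational(2, 499), Pow(542, Rational(1, 2)), Add(249, I))) ≈ Add(5.8882e+5, Mul(0.093310, I))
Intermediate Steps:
Function('r')(F) = Add(-44, Mul(2, I)) (Function('r')(F) = Add(-8, Mul(2, Mul(Add(18, Mul(-1, Pow(-1, Rational(1, 2)))), Pow(Add(-5, 4), -1)))) = Add(-8, Mul(2, Mul(Add(18, Mul(-1, I)), Pow(-1, -1)))) = Add(-8, Mul(2, Mul(Add(18, Mul(-1, I)), -1))) = Add(-8, Mul(2, Add(-18, I))) = Add(-8, Add(-36, Mul(2, I))) = Add(-44, Mul(2, I)))
Function('Z')(P) = Mul(Pow(P, Rational(1, 2)), Pow(Add(-43, P), -1), Add(-44, P, Mul(2, I))) (Function('Z')(P) = Mul(Mul(Add(P, Add(-44, Mul(2, I))), Pow(Add(P, -43), -1)), Pow(P, Rational(1, 2))) = Mul(Mul(Add(-44, P, Mul(2, I)), Pow(Add(-43, P), -1)), Pow(P, Rational(1, 2))) = Mul(Mul(Pow(Add(-43, P), -1), Add(-44, P, Mul(2, I))), Pow(P, Rational(1, 2))) = Mul(Pow(P, Rational(1, 2)), Pow(Add(-43, P), -1), Add(-44, P, Mul(2, I))))
Add(Function('Z')(542), Mul(-1, -588799)) = Add(Mul(Pow(542, Rational(1, 2)), Pow(Add(-43, 542), -1), Add(-44, 542, Mul(2, I))), Mul(-1, -588799)) = Add(Mul(Pow(542, Rational(1, 2)), Pow(499, -1), Add(498, Mul(2, I))), 588799) = Add(Mul(Pow(542, Rational(1, 2)), Rational(1, 499), Add(498, Mul(2, I))), 588799) = Add(Mul(Rational(1, 499), Pow(542, Rational(1, 2)), Add(498, Mul(2, I))), 588799) = Add(588799, Mul(Rational(1, 499), Pow(542, Rational(1, 2)), Add(498, Mul(2, I))))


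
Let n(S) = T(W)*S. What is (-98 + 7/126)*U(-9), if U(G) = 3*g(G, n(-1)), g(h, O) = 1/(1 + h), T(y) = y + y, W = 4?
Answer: 1763/48 ≈ 36.729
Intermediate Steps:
T(y) = 2*y
n(S) = 8*S (n(S) = (2*4)*S = 8*S)
U(G) = 3/(1 + G)
(-98 + 7/126)*U(-9) = (-98 + 7/126)*(3/(1 - 9)) = (-98 + 7*(1/126))*(3/(-8)) = (-98 + 1/18)*(3*(-⅛)) = -1763/18*(-3/8) = 1763/48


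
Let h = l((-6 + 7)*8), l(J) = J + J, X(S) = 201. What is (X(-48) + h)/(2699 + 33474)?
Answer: 217/36173 ≈ 0.0059989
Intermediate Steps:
l(J) = 2*J
h = 16 (h = 2*((-6 + 7)*8) = 2*(1*8) = 2*8 = 16)
(X(-48) + h)/(2699 + 33474) = (201 + 16)/(2699 + 33474) = 217/36173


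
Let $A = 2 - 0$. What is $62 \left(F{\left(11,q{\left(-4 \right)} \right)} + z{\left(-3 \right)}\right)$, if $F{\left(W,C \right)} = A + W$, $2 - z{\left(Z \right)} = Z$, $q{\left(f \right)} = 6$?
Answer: $1116$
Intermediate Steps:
$A = 2$ ($A = 2 + 0 = 2$)
$z{\left(Z \right)} = 2 - Z$
$F{\left(W,C \right)} = 2 + W$
$62 \left(F{\left(11,q{\left(-4 \right)} \right)} + z{\left(-3 \right)}\right) = 62 \left(\left(2 + 11\right) + \left(2 - -3\right)\right) = 62 \left(13 + \left(2 + 3\right)\right) = 62 \left(13 + 5\right) = 62 \cdot 18 = 1116$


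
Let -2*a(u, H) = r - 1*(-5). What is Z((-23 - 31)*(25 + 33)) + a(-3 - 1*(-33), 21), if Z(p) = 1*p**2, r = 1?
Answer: 9809421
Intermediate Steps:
Z(p) = p**2
a(u, H) = -3 (a(u, H) = -(1 - 1*(-5))/2 = -(1 + 5)/2 = -1/2*6 = -3)
Z((-23 - 31)*(25 + 33)) + a(-3 - 1*(-33), 21) = ((-23 - 31)*(25 + 33))**2 - 3 = (-54*58)**2 - 3 = (-3132)**2 - 3 = 9809424 - 3 = 9809421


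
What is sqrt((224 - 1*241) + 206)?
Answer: 3*sqrt(21) ≈ 13.748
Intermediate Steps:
sqrt((224 - 1*241) + 206) = sqrt((224 - 241) + 206) = sqrt(-17 + 206) = sqrt(189) = 3*sqrt(21)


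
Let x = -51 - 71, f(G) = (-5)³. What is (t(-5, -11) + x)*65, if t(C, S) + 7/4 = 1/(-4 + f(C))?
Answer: -4150835/516 ≈ -8044.3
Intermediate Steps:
f(G) = -125
x = -122
t(C, S) = -907/516 (t(C, S) = -7/4 + 1/(-4 - 125) = -7/4 + 1/(-129) = -7/4 - 1/129 = -907/516)
(t(-5, -11) + x)*65 = (-907/516 - 122)*65 = -63859/516*65 = -4150835/516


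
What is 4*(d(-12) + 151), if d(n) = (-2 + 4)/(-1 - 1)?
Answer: 600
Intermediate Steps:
d(n) = -1 (d(n) = 2/(-2) = 2*(-½) = -1)
4*(d(-12) + 151) = 4*(-1 + 151) = 4*150 = 600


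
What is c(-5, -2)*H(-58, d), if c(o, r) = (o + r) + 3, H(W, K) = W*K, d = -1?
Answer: -232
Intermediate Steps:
H(W, K) = K*W
c(o, r) = 3 + o + r
c(-5, -2)*H(-58, d) = (3 - 5 - 2)*(-1*(-58)) = -4*58 = -232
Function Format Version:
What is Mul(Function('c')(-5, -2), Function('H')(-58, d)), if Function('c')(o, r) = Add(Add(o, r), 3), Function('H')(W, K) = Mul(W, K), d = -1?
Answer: -232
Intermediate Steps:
Function('H')(W, K) = Mul(K, W)
Function('c')(o, r) = Add(3, o, r)
Mul(Function('c')(-5, -2), Function('H')(-58, d)) = Mul(Add(3, -5, -2), Mul(-1, -58)) = Mul(-4, 58) = -232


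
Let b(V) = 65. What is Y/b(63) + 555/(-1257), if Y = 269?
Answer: 100686/27235 ≈ 3.6969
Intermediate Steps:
Y/b(63) + 555/(-1257) = 269/65 + 555/(-1257) = 269*(1/65) + 555*(-1/1257) = 269/65 - 185/419 = 100686/27235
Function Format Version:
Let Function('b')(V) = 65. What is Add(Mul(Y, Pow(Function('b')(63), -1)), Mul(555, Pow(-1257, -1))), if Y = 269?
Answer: Rational(100686, 27235) ≈ 3.6969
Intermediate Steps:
Add(Mul(Y, Pow(Function('b')(63), -1)), Mul(555, Pow(-1257, -1))) = Add(Mul(269, Pow(65, -1)), Mul(555, Pow(-1257, -1))) = Add(Mul(269, Rational(1, 65)), Mul(555, Rational(-1, 1257))) = Add(Rational(269, 65), Rational(-185, 419)) = Rational(100686, 27235)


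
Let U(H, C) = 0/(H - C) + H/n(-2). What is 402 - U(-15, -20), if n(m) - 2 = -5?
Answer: 397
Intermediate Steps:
n(m) = -3 (n(m) = 2 - 5 = -3)
U(H, C) = -H/3 (U(H, C) = 0/(H - C) + H/(-3) = 0 + H*(-1/3) = 0 - H/3 = -H/3)
402 - U(-15, -20) = 402 - (-1)*(-15)/3 = 402 - 1*5 = 402 - 5 = 397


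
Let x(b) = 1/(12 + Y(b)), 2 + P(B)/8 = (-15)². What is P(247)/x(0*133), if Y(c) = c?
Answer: 21408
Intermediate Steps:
P(B) = 1784 (P(B) = -16 + 8*(-15)² = -16 + 8*225 = -16 + 1800 = 1784)
x(b) = 1/(12 + b)
P(247)/x(0*133) = 1784/(1/(12 + 0*133)) = 1784/(1/(12 + 0)) = 1784/(1/12) = 1784*12 = 21408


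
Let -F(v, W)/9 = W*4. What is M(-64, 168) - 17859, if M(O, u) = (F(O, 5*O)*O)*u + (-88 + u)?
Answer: -123880819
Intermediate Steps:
F(v, W) = -36*W (F(v, W) = -9*W*4 = -36*W)
M(O, u) = -88 + u - 180*u*O**2 (M(O, u) = ((-180*O)*O)*u + (-88 + u) = (-180*O**2)*u + (-88 + u) = -180*u*O**2 + (-88 + u) = -88 + u - 180*u*O**2)
M(-64, 168) - 17859 = (-88 + 168 - 180*168*(-64)**2) - 17859 = (-88 + 168 - 180*168*4096) - 17859 = (-88 + 168 - 123863040) - 17859 = -123862960 - 17859 = -123880819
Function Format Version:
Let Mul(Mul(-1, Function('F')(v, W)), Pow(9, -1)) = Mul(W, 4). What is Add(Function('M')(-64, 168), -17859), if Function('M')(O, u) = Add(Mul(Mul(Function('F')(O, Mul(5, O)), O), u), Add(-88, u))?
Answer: -123880819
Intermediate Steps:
Function('F')(v, W) = Mul(-36, W) (Function('F')(v, W) = Mul(-9, Mul(W, 4)) = Mul(-9, Mul(4, W)) = Mul(-36, W))
Function('M')(O, u) = Add(-88, u, Mul(-180, u, Pow(O, 2))) (Function('M')(O, u) = Add(Mul(Mul(Mul(-36, Mul(5, O)), O), u), Add(-88, u)) = Add(Mul(Mul(Mul(-180, O), O), u), Add(-88, u)) = Add(Mul(Mul(-180, Pow(O, 2)), u), Add(-88, u)) = Add(Mul(-180, u, Pow(O, 2)), Add(-88, u)) = Add(-88, u, Mul(-180, u, Pow(O, 2))))
Add(Function('M')(-64, 168), -17859) = Add(Add(-88, 168, Mul(-180, 168, Pow(-64, 2))), -17859) = Add(Add(-88, 168, Mul(-180, 168, 4096)), -17859) = Add(Add(-88, 168, -123863040), -17859) = Add(-123862960, -17859) = -123880819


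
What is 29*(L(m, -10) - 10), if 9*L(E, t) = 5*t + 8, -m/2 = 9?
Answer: -1276/3 ≈ -425.33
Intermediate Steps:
m = -18 (m = -2*9 = -18)
L(E, t) = 8/9 + 5*t/9 (L(E, t) = (5*t + 8)/9 = (8 + 5*t)/9 = 8/9 + 5*t/9)
29*(L(m, -10) - 10) = 29*((8/9 + (5/9)*(-10)) - 10) = 29*((8/9 - 50/9) - 10) = 29*(-14/3 - 10) = 29*(-44/3) = -1276/3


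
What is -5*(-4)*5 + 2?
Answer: 102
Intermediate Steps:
-5*(-4)*5 + 2 = 20*5 + 2 = 100 + 2 = 102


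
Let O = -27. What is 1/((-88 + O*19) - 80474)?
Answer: -1/81075 ≈ -1.2334e-5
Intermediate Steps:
1/((-88 + O*19) - 80474) = 1/((-88 - 27*19) - 80474) = 1/((-88 - 513) - 80474) = 1/(-601 - 80474) = 1/(-81075) = -1/81075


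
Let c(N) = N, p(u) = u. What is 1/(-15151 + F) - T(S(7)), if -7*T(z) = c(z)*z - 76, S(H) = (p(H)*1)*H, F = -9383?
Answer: 57041543/171738 ≈ 332.14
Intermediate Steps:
S(H) = H² (S(H) = (H*1)*H = H*H = H²)
T(z) = 76/7 - z²/7 (T(z) = -(z*z - 76)/7 = -(z² - 76)/7 = -(-76 + z²)/7 = 76/7 - z²/7)
1/(-15151 + F) - T(S(7)) = 1/(-15151 - 9383) - (76/7 - (7²)²/7) = 1/(-24534) - (76/7 - ⅐*49²) = -1/24534 - (76/7 - ⅐*2401) = -1/24534 - (76/7 - 343) = -1/24534 - 1*(-2325/7) = -1/24534 + 2325/7 = 57041543/171738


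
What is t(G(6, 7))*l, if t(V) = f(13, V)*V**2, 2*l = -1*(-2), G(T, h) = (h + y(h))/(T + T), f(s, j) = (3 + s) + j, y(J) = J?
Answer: 5047/216 ≈ 23.366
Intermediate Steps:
f(s, j) = 3 + j + s
G(T, h) = h/T (G(T, h) = (h + h)/(T + T) = (2*h)/((2*T)) = (2*h)*(1/(2*T)) = h/T)
l = 1 (l = (-1*(-2))/2 = (1/2)*2 = 1)
t(V) = V**2*(16 + V) (t(V) = (3 + V + 13)*V**2 = (16 + V)*V**2 = V**2*(16 + V))
t(G(6, 7))*l = ((7/6)**2*(16 + 7/6))*1 = ((49/36)*(103/6))*1 = (5047/216)*1 = 5047/216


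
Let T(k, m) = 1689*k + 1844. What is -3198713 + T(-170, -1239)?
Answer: -3483999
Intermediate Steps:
T(k, m) = 1844 + 1689*k
-3198713 + T(-170, -1239) = -3198713 + (1844 + 1689*(-170)) = -3198713 + (1844 - 287130) = -3198713 - 285286 = -3483999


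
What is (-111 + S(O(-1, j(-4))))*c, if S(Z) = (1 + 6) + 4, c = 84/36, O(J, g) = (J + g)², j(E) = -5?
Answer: -700/3 ≈ -233.33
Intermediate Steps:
c = 7/3 (c = 84*(1/36) = 7/3 ≈ 2.3333)
S(Z) = 11 (S(Z) = 7 + 4 = 11)
(-111 + S(O(-1, j(-4))))*c = (-111 + 11)*(7/3) = -100*7/3 = -700/3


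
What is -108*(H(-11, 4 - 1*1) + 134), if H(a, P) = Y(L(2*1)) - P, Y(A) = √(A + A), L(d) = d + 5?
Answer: -14148 - 108*√14 ≈ -14552.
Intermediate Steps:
L(d) = 5 + d
Y(A) = √2*√A (Y(A) = √(2*A) = √2*√A)
H(a, P) = √14 - P (H(a, P) = √2*√(5 + 2*1) - P = √2*√(5 + 2) - P = √2*√7 - P = √14 - P)
-108*(H(-11, 4 - 1*1) + 134) = -108*((√14 - (4 - 1*1)) + 134) = -108*((√14 - (4 - 1)) + 134) = -108*((√14 - 1*3) + 134) = -108*((√14 - 3) + 134) = -108*((-3 + √14) + 134) = -108*(131 + √14) = -14148 - 108*√14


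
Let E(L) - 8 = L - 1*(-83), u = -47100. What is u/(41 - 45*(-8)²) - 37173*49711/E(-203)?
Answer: 5246213256717/317968 ≈ 1.6499e+7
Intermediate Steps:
E(L) = 91 + L (E(L) = 8 + (L - 1*(-83)) = 8 + (L + 83) = 8 + (83 + L) = 91 + L)
u/(41 - 45*(-8)²) - 37173*49711/E(-203) = -47100/(41 - 45*(-8)²) - 37173*49711/(91 - 203) = -47100/(41 - 45*64) - 37173/((-112*1/49711)) = -47100/(41 - 2880) - 37173/(-112/49711) = -47100/(-2839) - 37173*(-49711/112) = -47100*(-1/2839) + 1847907003/112 = 47100/2839 + 1847907003/112 = 5246213256717/317968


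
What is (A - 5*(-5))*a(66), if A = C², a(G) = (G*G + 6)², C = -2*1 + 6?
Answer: 780108804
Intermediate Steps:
C = 4 (C = -2 + 6 = 4)
a(G) = (6 + G²)² (a(G) = (G² + 6)² = (6 + G²)²)
A = 16 (A = 4² = 16)
(A - 5*(-5))*a(66) = (16 - 5*(-5))*(6 + 66²)² = (16 + 25)*(6 + 4356)² = 41*4362² = 41*19027044 = 780108804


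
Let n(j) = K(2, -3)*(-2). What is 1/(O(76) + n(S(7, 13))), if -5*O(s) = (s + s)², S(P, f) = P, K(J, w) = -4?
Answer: -5/23064 ≈ -0.00021679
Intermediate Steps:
O(s) = -4*s²/5 (O(s) = -(s + s)²/5 = -4*s²/5)
n(j) = 8 (n(j) = -4*(-2) = 8)
1/(O(76) + n(S(7, 13))) = 1/(-⅘*76² + 8) = 1/(-⅘*5776 + 8) = 1/(-23104/5 + 8) = 1/(-23064/5) = -5/23064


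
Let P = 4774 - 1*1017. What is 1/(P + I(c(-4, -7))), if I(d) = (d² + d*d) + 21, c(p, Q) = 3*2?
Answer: 1/3850 ≈ 0.00025974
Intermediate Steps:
c(p, Q) = 6
I(d) = 21 + 2*d² (I(d) = (d² + d²) + 21 = 2*d² + 21 = 21 + 2*d²)
P = 3757 (P = 4774 - 1017 = 3757)
1/(P + I(c(-4, -7))) = 1/(3757 + (21 + 2*6²)) = 1/(3757 + (21 + 2*36)) = 1/(3757 + (21 + 72)) = 1/(3757 + 93) = 1/3850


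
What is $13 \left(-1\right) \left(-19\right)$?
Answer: $247$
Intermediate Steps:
$13 \left(-1\right) \left(-19\right) = \left(-13\right) \left(-19\right) = 247$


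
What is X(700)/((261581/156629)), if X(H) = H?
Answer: 109640300/261581 ≈ 419.14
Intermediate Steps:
X(700)/((261581/156629)) = 700/((261581/156629)) = 700/((261581*(1/156629))) = 700/(261581/156629) = 700*(156629/261581) = 109640300/261581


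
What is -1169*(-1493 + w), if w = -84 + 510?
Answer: 1247323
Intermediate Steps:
w = 426
-1169*(-1493 + w) = -1169*(-1493 + 426) = -1169*(-1067) = 1247323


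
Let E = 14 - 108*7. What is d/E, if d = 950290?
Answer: -8965/7 ≈ -1280.7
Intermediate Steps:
E = -742 (E = 14 - 756 = -742)
d/E = 950290/(-742) = 950290*(-1/742) = -8965/7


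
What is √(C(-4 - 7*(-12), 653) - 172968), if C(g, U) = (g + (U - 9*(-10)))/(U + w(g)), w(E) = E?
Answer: I*√92933200493/733 ≈ 415.89*I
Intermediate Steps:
C(g, U) = (90 + U + g)/(U + g) (C(g, U) = (g + (U - 9*(-10)))/(U + g) = (g + (U + 90))/(U + g) = (g + (90 + U))/(U + g) = (90 + U + g)/(U + g))
√(C(-4 - 7*(-12), 653) - 172968) = √((90 + 653 + (-4 - 7*(-12)))/(653 + (-4 - 7*(-12))) - 172968) = √((90 + 653 + (-4 + 84))/(653 + (-4 + 84)) - 172968) = √((90 + 653 + 80)/(653 + 80) - 172968) = √(823/733 - 172968) = √(-126784721/733) = I*√92933200493/733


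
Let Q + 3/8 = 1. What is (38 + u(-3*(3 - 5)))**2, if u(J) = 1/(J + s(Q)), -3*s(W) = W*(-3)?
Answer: 4088484/2809 ≈ 1455.5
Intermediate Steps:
Q = 5/8 (Q = -3/8 + 1 = 5/8 ≈ 0.62500)
s(W) = W (s(W) = -W*(-3)/3 = -(-1)*W = W)
u(J) = 1/(5/8 + J) (u(J) = 1/(J + 5/8) = 1/(5/8 + J))
(38 + u(-3*(3 - 5)))**2 = (38 + 8/(5 + 8*(-3*(3 - 5))))**2 = (38 + 8/(5 + 8*(-3*(-2))))**2 = (38 + 8/(5 + 8*6))**2 = (38 + 8/(5 + 48))**2 = (38 + 8/53)**2 = (2022/53)**2 = 4088484/2809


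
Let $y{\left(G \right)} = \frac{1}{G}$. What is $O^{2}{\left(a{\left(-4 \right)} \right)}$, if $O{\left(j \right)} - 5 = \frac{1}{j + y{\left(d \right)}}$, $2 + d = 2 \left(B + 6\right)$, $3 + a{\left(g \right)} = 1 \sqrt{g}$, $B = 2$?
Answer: $\frac{137932337}{6076225} - \frac{9212784 i}{6076225} \approx 22.7 - 1.5162 i$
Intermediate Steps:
$a{\left(g \right)} = -3 + \sqrt{g}$ ($a{\left(g \right)} = -3 + 1 \sqrt{g} = -3 + \sqrt{g}$)
$d = 14$ ($d = -2 + 2 \left(2 + 6\right) = -2 + 2 \cdot 8 = -2 + 16 = 14$)
$O{\left(j \right)} = 5 + \frac{1}{\frac{1}{14} + j}$ ($O{\left(j \right)} = 5 + \frac{1}{j + \frac{1}{14}} = 5 + \frac{1}{\frac{1}{14} + j}$)
$O^{2}{\left(a{\left(-4 \right)} \right)} = \left(\frac{19 + 70 \left(-3 + \sqrt{-4}\right)}{1 + 14 \left(-3 + \sqrt{-4}\right)}\right)^{2} = \left(\frac{19 + 70 \left(-3 + 2 i\right)}{1 + 14 \left(-3 + 2 i\right)}\right)^{2} = \left(\frac{19 - \left(210 - 140 i\right)}{1 - \left(42 - 28 i\right)}\right)^{2} = \left(\frac{-191 + 140 i}{-41 + 28 i}\right)^{2} = \left(\frac{-41 - 28 i}{2465} \left(-191 + 140 i\right)\right)^{2} = \left(\frac{\left(-191 + 140 i\right) \left(-41 - 28 i\right)}{2465}\right)^{2} = \frac{\left(-191 + 140 i\right)^{2} \left(-41 - 28 i\right)^{2}}{6076225}$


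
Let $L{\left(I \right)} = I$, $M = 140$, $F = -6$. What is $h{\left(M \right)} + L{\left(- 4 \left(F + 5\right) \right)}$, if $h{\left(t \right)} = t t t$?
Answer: $2744004$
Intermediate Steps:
$h{\left(t \right)} = t^{3}$ ($h{\left(t \right)} = t^{2} t = t^{3}$)
$h{\left(M \right)} + L{\left(- 4 \left(F + 5\right) \right)} = 140^{3} - 4 \left(-6 + 5\right) = 2744000 - -4 = 2744000 + 4 = 2744004$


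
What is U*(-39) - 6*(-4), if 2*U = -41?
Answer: 1647/2 ≈ 823.50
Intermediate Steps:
U = -41/2 (U = (½)*(-41) = -41/2 ≈ -20.500)
U*(-39) - 6*(-4) = -41/2*(-39) - 6*(-4) = 1599/2 + 24 = 1647/2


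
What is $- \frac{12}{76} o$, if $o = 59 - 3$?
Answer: $- \frac{168}{19} \approx -8.8421$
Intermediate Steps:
$o = 56$
$- \frac{12}{76} o = - \frac{12}{76} \cdot 56 = \left(-12\right) \frac{1}{76} \cdot 56 = \left(- \frac{3}{19}\right) 56 = - \frac{168}{19}$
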